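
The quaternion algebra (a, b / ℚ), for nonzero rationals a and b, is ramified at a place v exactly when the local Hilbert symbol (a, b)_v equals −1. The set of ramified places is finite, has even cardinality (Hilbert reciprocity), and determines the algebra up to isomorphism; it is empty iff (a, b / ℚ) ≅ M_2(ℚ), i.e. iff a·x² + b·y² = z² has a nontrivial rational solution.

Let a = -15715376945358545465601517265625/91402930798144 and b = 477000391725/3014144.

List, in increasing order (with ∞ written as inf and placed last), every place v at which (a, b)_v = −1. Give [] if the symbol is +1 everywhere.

(a, b) ≡ (-2145, 6006) mod (ℚ^×)²; places V = {2, 3, 5, 7, 11, 13, 17, 19, 29, ∞}.
(a,b)_13: α=7, u≡10; β=3, v≡7 (mod 13); (10|13)=+1, (7|13)=-1; sign (−1)^0·+1^3·-1^7 = -1.
(a,b)_29: α=-6, u≡13; β=-2, v≡27 (mod 29); (13|29)=+1, (27|29)=-1; sign (−1)^0·+1^-2·-1^-6 = +1.
(a,b)_5: α=7, u≡1; β=2, v≡1 (mod 5); (1|5)=+1, (1|5)=+1; sign (−1)^0·+1^2·+1^7 = +1.
(a,b)_∞: sgn(-2145)=−, sgn(6006)=+, so +1.
(a,b)_2: α=-6, β=-9; u≡7, v≡3 (mod 8); ε(u)ε(v)=1·1, αω(v)=-6·1, βω(u)=-9·0; sum ≡ 1  ⇒  -1.
(a,b)_11: α=3, u≡3; β=1, v≡8 (mod 11); (3|11)=+1, (8|11)=-1; sign (−1)^1·+1^1·-1^3 = +1.
(a,b)_7: α=-4, u≡1; β=-1, v≡4 (mod 7); (1|7)=+1, (4|7)=+1; sign (−1)^0·+1^-1·+1^-4 = +1.
(a,b)_17: α=2, u≡12; β=0, v≡12 (mod 17); (12|17)=-1, (12|17)=-1; sign (−1)^0·-1^0·-1^2 = +1.
(a,b)_19: α=6, u≡14; β=2, v≡15 (mod 19); (14|19)=-1, (15|19)=-1; sign (−1)^0·-1^2·-1^6 = +1.
(a,b)_3: α=11, u≡2; β=7, v≡1 (mod 3); (2|3)=-1, (1|3)=+1; sign (−1)^1·-1^7·+1^11 = +1.
(-2145, 6006 / ℚ) ramifies at {2, 13}: a division algebra.

[2, 13]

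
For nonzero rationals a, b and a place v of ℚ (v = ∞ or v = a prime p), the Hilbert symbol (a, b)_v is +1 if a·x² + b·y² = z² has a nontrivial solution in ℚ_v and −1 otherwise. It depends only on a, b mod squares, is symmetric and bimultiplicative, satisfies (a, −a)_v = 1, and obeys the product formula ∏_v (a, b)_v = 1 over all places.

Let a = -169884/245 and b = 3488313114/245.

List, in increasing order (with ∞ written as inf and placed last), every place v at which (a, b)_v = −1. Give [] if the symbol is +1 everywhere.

Mod squares: a ≡ -195, b ≡ 130. Check v ∈ {∞, 2, 3, 5, 7, 11, 13}.
v=11: a=11^2·(≡5), b=11^2·(≡1) mod 11; (5|11)=+1, (1|11)=+1; (−1)^{2·2·5}·(+1)^2·(+1)^2 = +1.
v=13: a=13^1·(≡8), b=13^3·(≡3) mod 13; (8|13)=-1, (3|13)=+1; (−1)^{1·3·6}·(-1)^3·(+1)^1 = -1.
v=7: a=7^-2·(≡4), b=7^-2·(≡4) mod 7; (4|7)=+1, (4|7)=+1; (−1)^{-2·-2·3}·(+1)^-2·(+1)^-2 = +1.
v=5: a=5^-1·(≡4), b=5^-1·(≡1) mod 5; (4|5)=+1, (1|5)=+1; (−1)^{-1·-1·2}·(+1)^-1·(+1)^-1 = +1.
v=∞: -195 < 0 and 130 > 0  ⇒  (a,b)_∞ = +1.
v=3: a=3^3·(≡1), b=3^8·(≡1) mod 3; (1|3)=+1, (1|3)=+1; (−1)^{3·8·1}·(+1)^8·(+1)^3 = +1.
v=2: v_2(a)=2, v_2(b)=1; units ≡ 5, 1 (mod 8); ε·ε+αω+βω = 0·0+2·0+1·1 ≡ 1  ⇒  (a,b)_2 = -1.
(-195, 130 / ℚ) ramifies at {2, 13}: a division algebra.

[2, 13]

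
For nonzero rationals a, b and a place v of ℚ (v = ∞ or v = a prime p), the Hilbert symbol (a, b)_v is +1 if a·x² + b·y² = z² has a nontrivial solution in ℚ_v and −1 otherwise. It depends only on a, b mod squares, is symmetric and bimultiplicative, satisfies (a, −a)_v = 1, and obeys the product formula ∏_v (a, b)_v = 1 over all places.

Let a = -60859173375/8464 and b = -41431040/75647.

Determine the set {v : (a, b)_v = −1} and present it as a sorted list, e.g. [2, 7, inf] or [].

(a, b) ≡ (-7735, -5005) mod (ℚ^×)²; places V = {2, 3, 5, 7, 11, 13, 17, 23, ∞}.
(a,b)_7: α=1, u≡4; β=1, v≡5 (mod 7); (4|7)=+1, (5|7)=-1; sign (−1)^1·+1^1·-1^1 = +1.
(a,b)_3: α=2, u≡2; β=0, v≡2 (mod 3); (2|3)=-1, (2|3)=-1; sign (−1)^0·-1^0·-1^2 = +1.
(a,b)_∞: sgn(-7735)=−, sgn(-5005)=−, so -1.
(a,b)_2: α=-4, β=12; u≡1, v≡3 (mod 8); ε(u)ε(v)=0·1, αω(v)=-4·1, βω(u)=12·0; sum ≡ 0  ⇒  +1.
(a,b)_13: α=1, u≡1; β=-1, v≡8 (mod 13); (1|13)=+1, (8|13)=-1; sign (−1)^0·+1^-1·-1^1 = -1.
(a,b)_17: α=3, u≡1; β=2, v≡11 (mod 17); (1|17)=+1, (11|17)=-1; sign (−1)^0·+1^2·-1^3 = -1.
(a,b)_23: α=-2, u≡1; β=-2, v≡2 (mod 23); (1|23)=+1, (2|23)=+1; sign (−1)^0·+1^-2·+1^-2 = +1.
(a,b)_5: α=3, u≡2; β=1, v≡1 (mod 5); (2|5)=-1, (1|5)=+1; sign (−1)^0·-1^1·+1^3 = -1.
(a,b)_11: α=2, u≡5; β=-1, v≡10 (mod 11); (5|11)=+1, (10|11)=-1; sign (−1)^0·+1^-1·-1^2 = +1.
|Ram(-7735, -5005)| = 4, even; anisotropic at {5, 13, 17, ∞}.

[5, 13, 17, inf]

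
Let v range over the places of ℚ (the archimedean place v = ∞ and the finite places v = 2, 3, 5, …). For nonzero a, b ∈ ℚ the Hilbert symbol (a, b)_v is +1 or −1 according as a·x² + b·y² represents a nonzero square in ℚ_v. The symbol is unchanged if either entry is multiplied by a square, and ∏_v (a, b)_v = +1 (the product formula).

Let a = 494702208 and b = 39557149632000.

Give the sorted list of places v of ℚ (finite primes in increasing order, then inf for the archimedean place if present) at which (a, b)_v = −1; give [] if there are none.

Mod squares: a ≡ 42, b ≡ 1430. Check v ∈ {∞, 2, 3, 5, 7, 11, 13}.
v=2: v_2(a)=7, v_2(b)=9; units ≡ 5, 3 (mod 8); ε·ε+αω+βω = 0·1+7·1+9·1 ≡ 0  ⇒  (a,b)_2 = +1.
v=13: a=13^2·(≡9), b=13^1·(≡11) mod 13; (9|13)=+1, (11|13)=-1; (−1)^{2·1·6}·(+1)^1·(-1)^2 = +1.
v=11: a=11^2·(≡1), b=11^3·(≡5) mod 11; (1|11)=+1, (5|11)=+1; (−1)^{2·3·5}·(+1)^3·(+1)^2 = +1.
v=3: a=3^3·(≡2), b=3^6·(≡2) mod 3; (2|3)=-1, (2|3)=-1; (−1)^{3·6·1}·(-1)^6·(-1)^3 = -1.
v=∞: 42 > 0 and 1430 > 0  ⇒  (a,b)_∞ = +1.
v=7: a=7^1·(≡3), b=7^2·(≡1) mod 7; (3|7)=-1, (1|7)=+1; (−1)^{1·2·3}·(-1)^2·(+1)^1 = +1.
v=5: a=5^0·(≡3), b=5^3·(≡1) mod 5; (3|5)=-1, (1|5)=+1; (−1)^{0·3·2}·(-1)^3·(+1)^0 = -1.
(42, 1430 / ℚ) ramifies at {3, 5}: a division algebra.

[3, 5]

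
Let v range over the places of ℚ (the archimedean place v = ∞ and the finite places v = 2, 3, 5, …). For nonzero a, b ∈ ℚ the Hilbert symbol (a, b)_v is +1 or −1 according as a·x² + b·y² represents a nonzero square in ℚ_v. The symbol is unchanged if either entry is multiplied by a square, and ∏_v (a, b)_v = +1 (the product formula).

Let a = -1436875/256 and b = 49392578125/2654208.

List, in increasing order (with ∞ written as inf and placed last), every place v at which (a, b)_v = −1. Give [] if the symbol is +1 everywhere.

[2, 19]

Mod squares: a ≡ -19, b ≡ 2090. Check v ∈ {∞, 2, 3, 5, 11, 19}.
v=19: a=19^1·(≡10), b=19^1·(≡13) mod 19; (10|19)=-1, (13|19)=-1; (−1)^{1·1·9}·(-1)^1·(-1)^1 = -1.
v=3: a=3^0·(≡2), b=3^-4·(≡2) mod 3; (2|3)=-1, (2|3)=-1; (−1)^{0·-4·1}·(-1)^-4·(-1)^0 = +1.
v=11: a=11^2·(≡9), b=11^3·(≡4) mod 11; (9|11)=+1, (4|11)=+1; (−1)^{2·3·5}·(+1)^3·(+1)^2 = +1.
v=∞: -19 < 0 and 2090 > 0  ⇒  (a,b)_∞ = +1.
v=2: v_2(a)=-8, v_2(b)=-15; units ≡ 5, 5 (mod 8); ε·ε+αω+βω = 0·0+-8·1+-15·1 ≡ 1  ⇒  (a,b)_2 = -1.
v=5: a=5^4·(≡1), b=5^9·(≡3) mod 5; (1|5)=+1, (3|5)=-1; (−1)^{4·9·2}·(+1)^9·(-1)^4 = +1.
|Ram(-19, 2090)| = 2, even; anisotropic at {2, 19}.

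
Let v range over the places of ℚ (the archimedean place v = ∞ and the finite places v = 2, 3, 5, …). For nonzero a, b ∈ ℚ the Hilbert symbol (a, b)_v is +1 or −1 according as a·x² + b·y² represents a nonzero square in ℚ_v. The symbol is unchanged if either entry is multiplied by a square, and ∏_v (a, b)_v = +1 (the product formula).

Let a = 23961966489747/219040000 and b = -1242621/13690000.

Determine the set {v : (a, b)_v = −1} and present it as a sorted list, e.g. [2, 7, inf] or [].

Mod squares: a ≡ 27347, b ≡ -29. Check v ∈ {∞, 2, 3, 5, 11, 13, 23, 29, 37, 41}.
v=23: a=23^3·(≡18), b=23^2·(≡15) mod 23; (18|23)=+1, (15|23)=-1; (−1)^{3·2·11}·(+1)^2·(-1)^3 = -1.
v=13: a=13^2·(≡11), b=13^0·(≡3) mod 13; (11|13)=-1, (3|13)=+1; (−1)^{2·0·6}·(-1)^0·(+1)^2 = +1.
v=37: a=37^-2·(≡25), b=37^-2·(≡32) mod 37; (25|37)=+1, (32|37)=-1; (−1)^{-2·-2·18}·(+1)^-2·(-1)^-2 = +1.
v=29: a=29^1·(≡27), b=29^1·(≡16) mod 29; (27|29)=-1, (16|29)=+1; (−1)^{1·1·14}·(-1)^1·(+1)^1 = -1.
v=∞: 27347 > 0 and -29 < 0  ⇒  (a,b)_∞ = +1.
v=2: v_2(a)=-8, v_2(b)=-4; units ≡ 3, 3 (mod 8); ε·ε+αω+βω = 1·1+-8·1+-4·1 ≡ 1  ⇒  (a,b)_2 = -1.
v=5: a=5^-4·(≡3), b=5^-4·(≡1) mod 5; (3|5)=-1, (1|5)=+1; (−1)^{-4·-4·2}·(-1)^-4·(+1)^-4 = +1.
v=41: a=41^1·(≡11), b=41^0·(≡30) mod 41; (11|41)=-1, (30|41)=-1; (−1)^{1·0·20}·(-1)^0·(-1)^1 = -1.
v=11: a=11^2·(≡9), b=11^0·(≡1) mod 11; (9|11)=+1, (1|11)=+1; (−1)^{2·0·5}·(+1)^0·(+1)^2 = +1.
v=3: a=3^4·(≡2), b=3^4·(≡1) mod 3; (2|3)=-1, (1|3)=+1; (−1)^{4·4·1}·(-1)^4·(+1)^4 = +1.
|Ram(27347, -29)| = 4, even; anisotropic at {2, 23, 29, 41}.

[2, 23, 29, 41]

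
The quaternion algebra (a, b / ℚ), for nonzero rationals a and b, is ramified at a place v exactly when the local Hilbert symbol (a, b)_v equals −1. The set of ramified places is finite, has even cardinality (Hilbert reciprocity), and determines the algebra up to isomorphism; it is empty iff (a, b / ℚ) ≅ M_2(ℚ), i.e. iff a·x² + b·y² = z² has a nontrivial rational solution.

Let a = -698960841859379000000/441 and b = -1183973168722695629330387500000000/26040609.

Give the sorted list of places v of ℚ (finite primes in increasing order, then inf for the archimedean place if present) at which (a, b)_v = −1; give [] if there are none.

[11, 19, 29, inf]

Mod squares: a ≡ -11, b ≡ -25789555. Check v ∈ {∞, 2, 3, 5, 7, 11, 17, 19, 23, 29, 37}.
v=2: v_2(a)=6, v_2(b)=8; units ≡ 5, 5 (mod 8); ε·ε+αω+βω = 0·0+6·1+8·1 ≡ 0  ⇒  (a,b)_2 = +1.
v=7: a=7^-2·(≡3), b=7^-2·(≡3) mod 7; (3|7)=-1, (3|7)=-1; (−1)^{-2·-2·3}·(-1)^-2·(-1)^-2 = +1.
v=17: a=17^2·(≡6), b=17^4·(≡5) mod 17; (6|17)=-1, (5|17)=-1; (−1)^{2·4·8}·(-1)^4·(-1)^2 = +1.
v=11: a=11^1·(≡7), b=11^1·(≡6) mod 11; (7|11)=-1, (6|11)=-1; (−1)^{1·1·5}·(-1)^1·(-1)^1 = -1.
v=∞: -11 < 0 and -25789555 < 0  ⇒  (a,b)_∞ = -1.
v=3: a=3^-2·(≡1), b=3^-12·(≡2) mod 3; (1|3)=+1, (2|3)=-1; (−1)^{-2·-12·1}·(+1)^-12·(-1)^-2 = +1.
v=37: a=37^2·(≡9), b=37^3·(≡11) mod 37; (9|37)=+1, (11|37)=+1; (−1)^{2·3·18}·(+1)^3·(+1)^2 = +1.
v=23: a=23^2·(≡2), b=23^3·(≡17) mod 23; (2|23)=+1, (17|23)=-1; (−1)^{2·3·11}·(+1)^3·(-1)^2 = +1.
v=5: a=5^6·(≡4), b=5^11·(≡1) mod 5; (4|5)=+1, (1|5)=+1; (−1)^{6·11·2}·(+1)^11·(+1)^6 = +1.
v=29: a=29^2·(≡11), b=29^3·(≡17) mod 29; (11|29)=-1, (17|29)=-1; (−1)^{2·3·14}·(-1)^3·(-1)^2 = -1.
v=19: a=19^2·(≡10), b=19^3·(≡10) mod 19; (10|19)=-1, (10|19)=-1; (−1)^{2·3·9}·(-1)^3·(-1)^2 = -1.
|Ram(-11, -25789555)| = 4, even; anisotropic at {11, 19, 29, ∞}.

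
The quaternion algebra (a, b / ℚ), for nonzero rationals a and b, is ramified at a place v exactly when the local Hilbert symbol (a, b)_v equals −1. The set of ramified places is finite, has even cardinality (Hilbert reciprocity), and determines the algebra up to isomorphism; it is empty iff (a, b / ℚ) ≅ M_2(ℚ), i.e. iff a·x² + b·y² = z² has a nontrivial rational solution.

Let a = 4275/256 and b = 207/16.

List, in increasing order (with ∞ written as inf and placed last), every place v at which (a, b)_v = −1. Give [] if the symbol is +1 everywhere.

(a, b) ≡ (19, 23) mod (ℚ^×)²; places V = {2, 3, 5, 19, 23, ∞}.
(a,b)_19: α=1, u≡6; β=0, v≡7 (mod 19); (6|19)=+1, (7|19)=+1; sign (−1)^0·+1^0·+1^1 = +1.
(a,b)_5: α=2, u≡1; β=0, v≡2 (mod 5); (1|5)=+1, (2|5)=-1; sign (−1)^0·+1^0·-1^2 = +1.
(a,b)_∞: sgn(19)=+, sgn(23)=+, so +1.
(a,b)_23: α=0, u≡22; β=1, v≡2 (mod 23); (22|23)=-1, (2|23)=+1; sign (−1)^0·-1^1·+1^0 = -1.
(a,b)_3: α=2, u≡1; β=2, v≡2 (mod 3); (1|3)=+1, (2|3)=-1; sign (−1)^0·+1^2·-1^2 = +1.
(a,b)_2: α=-8, β=-4; u≡3, v≡7 (mod 8); ε(u)ε(v)=1·1, αω(v)=-8·0, βω(u)=-4·1; sum ≡ 1  ⇒  -1.
Ram(19, 23) = {2, 23}; no ℚ_2-point on the conic.

[2, 23]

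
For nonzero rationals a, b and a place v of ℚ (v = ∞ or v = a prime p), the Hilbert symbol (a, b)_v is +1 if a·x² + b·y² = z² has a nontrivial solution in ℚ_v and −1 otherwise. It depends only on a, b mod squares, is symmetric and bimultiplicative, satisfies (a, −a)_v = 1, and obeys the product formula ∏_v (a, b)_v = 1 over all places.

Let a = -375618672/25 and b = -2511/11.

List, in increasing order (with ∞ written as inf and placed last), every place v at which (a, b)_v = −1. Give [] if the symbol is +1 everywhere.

(a, b) ≡ (-2608463, -341) mod (ℚ^×)²; places V = {2, 3, 5, 11, 13, 17, 29, 31, 37, ∞}.
(a,b)_3: α=2, u≡1; β=4, v≡1 (mod 3); (1|3)=+1, (1|3)=+1; sign (−1)^0·+1^4·+1^2 = +1.
(a,b)_37: α=1, u≡20; β=0, v≡24 (mod 37); (20|37)=-1, (24|37)=-1; sign (−1)^0·-1^0·-1^1 = -1.
(a,b)_29: α=1, u≡10; β=0, v≡9 (mod 29); (10|29)=-1, (9|29)=+1; sign (−1)^0·-1^0·+1^1 = +1.
(a,b)_5: α=-2, u≡3; β=0, v≡4 (mod 5); (3|5)=-1, (4|5)=+1; sign (−1)^0·-1^0·+1^-2 = +1.
(a,b)_17: α=1, u≡3; β=0, v≡2 (mod 17); (3|17)=-1, (2|17)=+1; sign (−1)^0·-1^0·+1^1 = +1.
(a,b)_11: α=1, u≡9; β=-1, v≡8 (mod 11); (9|11)=+1, (8|11)=-1; sign (−1)^1·+1^-1·-1^1 = +1.
(a,b)_∞: sgn(-2608463)=−, sgn(-341)=−, so -1.
(a,b)_31: α=0, u≡7; β=1, v≡18 (mod 31); (7|31)=+1, (18|31)=+1; sign (−1)^0·+1^1·+1^0 = +1.
(a,b)_2: α=4, β=0; u≡1, v≡3 (mod 8); ε(u)ε(v)=0·1, αω(v)=4·1, βω(u)=0·0; sum ≡ 0  ⇒  +1.
(a,b)_13: α=1, u≡9; β=0, v≡1 (mod 13); (9|13)=+1, (1|13)=+1; sign (−1)^0·+1^0·+1^1 = +1.
(-2608463, -341 / ℚ) ramifies at {37, ∞}: a division algebra.

[37, inf]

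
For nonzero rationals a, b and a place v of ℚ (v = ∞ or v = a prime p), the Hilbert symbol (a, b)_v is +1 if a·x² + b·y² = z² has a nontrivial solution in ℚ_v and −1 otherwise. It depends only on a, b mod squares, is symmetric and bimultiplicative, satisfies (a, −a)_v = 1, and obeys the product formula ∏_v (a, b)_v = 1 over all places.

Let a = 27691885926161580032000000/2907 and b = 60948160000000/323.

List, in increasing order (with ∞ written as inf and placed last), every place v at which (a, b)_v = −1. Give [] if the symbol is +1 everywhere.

(a, b) ≡ (58786, 37145) mod (ℚ^×)²; places V = {2, 3, 5, 7, 13, 17, 19, 23, ∞}.
(a,b)_∞: sgn(58786)=+, sgn(37145)=+, so +1.
(a,b)_17: α=-1, u≡12; β=-1, v≡8 (mod 17); (12|17)=-1, (8|17)=+1; sign (−1)^0·-1^-1·+1^-1 = -1.
(a,b)_5: α=6, u≡4; β=7, v≡1 (mod 5); (4|5)=+1, (1|5)=+1; sign (−1)^0·+1^7·+1^6 = +1.
(a,b)_13: α=5, u≡7; β=2, v≡3 (mod 13); (7|13)=-1, (3|13)=+1; sign (−1)^0·-1^2·+1^5 = +1.
(a,b)_19: α=-1, u≡16; β=-1, v≡11 (mod 19); (16|19)=+1, (11|19)=+1; sign (−1)^1·+1^-1·+1^-1 = -1.
(a,b)_7: α=5, u≡6; β=2, v≡3 (mod 7); (6|7)=-1, (3|7)=-1; sign (−1)^0·-1^2·-1^5 = -1.
(a,b)_2: α=29, β=12; u≡1, v≡1 (mod 8); ε(u)ε(v)=0·0, αω(v)=29·0, βω(u)=12·0; sum ≡ 0  ⇒  +1.
(a,b)_3: α=-2, u≡1; β=0, v≡2 (mod 3); (1|3)=+1, (2|3)=-1; sign (−1)^0·+1^0·-1^-2 = +1.
(a,b)_23: α=2, u≡14; β=1, v≡11 (mod 23); (14|23)=-1, (11|23)=-1; sign (−1)^0·-1^1·-1^2 = -1.
(58786, 37145 / ℚ) ramifies at {7, 17, 19, 23}: a division algebra.

[7, 17, 19, 23]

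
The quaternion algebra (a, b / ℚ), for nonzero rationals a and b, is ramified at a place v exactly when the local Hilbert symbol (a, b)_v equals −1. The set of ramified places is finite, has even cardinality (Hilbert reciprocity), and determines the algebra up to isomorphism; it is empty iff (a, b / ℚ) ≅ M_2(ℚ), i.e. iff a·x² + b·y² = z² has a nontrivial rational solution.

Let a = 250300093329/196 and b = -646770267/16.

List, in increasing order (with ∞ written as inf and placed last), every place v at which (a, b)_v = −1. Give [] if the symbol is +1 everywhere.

[11, 29, 31, 43]

Mod squares: a ≡ 9889, b ≡ -425227. Check v ∈ {∞, 2, 3, 7, 11, 13, 29, 31, 43}.
v=31: a=31^1·(≡14), b=31^1·(≡2) mod 31; (14|31)=+1, (2|31)=+1; (−1)^{1·1·15}·(+1)^1·(+1)^1 = -1.
v=13: a=13^2·(≡3), b=13^2·(≡9) mod 13; (3|13)=+1, (9|13)=+1; (−1)^{2·2·6}·(+1)^2·(+1)^2 = +1.
v=7: a=7^-2·(≡5), b=7^0·(≡2) mod 7; (5|7)=-1, (2|7)=+1; (−1)^{-2·0·3}·(-1)^0·(+1)^-2 = +1.
v=11: a=11^1·(≡2), b=11^1·(≡7) mod 11; (2|11)=-1, (7|11)=-1; (−1)^{1·1·5}·(-1)^1·(-1)^1 = -1.
v=2: v_2(a)=-2, v_2(b)=-4; units ≡ 1, 5 (mod 8); ε·ε+αω+βω = 0·0+-2·1+-4·0 ≡ 0  ⇒  (a,b)_2 = +1.
v=3: a=3^4·(≡1), b=3^2·(≡2) mod 3; (1|3)=+1, (2|3)=-1; (−1)^{4·2·1}·(+1)^2·(-1)^4 = +1.
v=∞: 9889 > 0 and -425227 < 0  ⇒  (a,b)_∞ = +1.
v=29: a=29^1·(≡22), b=29^1·(≡18) mod 29; (22|29)=+1, (18|29)=-1; (−1)^{1·1·14}·(+1)^1·(-1)^1 = -1.
v=43: a=43^2·(≡37), b=43^1·(≡1) mod 43; (37|43)=-1, (1|43)=+1; (−1)^{2·1·21}·(-1)^1·(+1)^2 = -1.
(9889, -425227 / ℚ) ramifies at {11, 29, 31, 43}: a division algebra.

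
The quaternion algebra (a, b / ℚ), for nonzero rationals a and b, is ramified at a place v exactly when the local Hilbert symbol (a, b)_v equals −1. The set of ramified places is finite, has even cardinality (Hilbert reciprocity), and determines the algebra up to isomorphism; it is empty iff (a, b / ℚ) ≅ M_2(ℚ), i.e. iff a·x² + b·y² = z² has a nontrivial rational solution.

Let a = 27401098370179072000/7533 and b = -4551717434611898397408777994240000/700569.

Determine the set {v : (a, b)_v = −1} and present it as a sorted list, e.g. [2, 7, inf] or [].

[3, 7, 19, 31, 37, 41]

Mod squares: a ≡ 362235, b ≡ -11914. Check v ∈ {∞, 2, 3, 5, 7, 11, 19, 23, 31, 37, 41, 43}.
v=23: a=23^2·(≡16), b=23^3·(≡19) mod 23; (16|23)=+1, (19|23)=-1; (−1)^{2·3·11}·(+1)^3·(-1)^2 = +1.
v=37: a=37^2·(≡24), b=37^3·(≡21) mod 37; (24|37)=-1, (21|37)=+1; (−1)^{2·3·18}·(-1)^3·(+1)^2 = -1.
v=11: a=11^2·(≡9), b=11^4·(≡2) mod 11; (9|11)=+1, (2|11)=-1; (−1)^{2·4·5}·(+1)^4·(-1)^2 = +1.
v=19: a=19^1·(≡2), b=19^2·(≡10) mod 19; (2|19)=-1, (10|19)=-1; (−1)^{1·2·9}·(-1)^2·(-1)^1 = -1.
v=5: a=5^3·(≡2), b=5^4·(≡4) mod 5; (2|5)=-1, (4|5)=+1; (−1)^{3·4·2}·(-1)^4·(+1)^3 = +1.
v=7: a=7^2·(≡5), b=7^3·(≡5) mod 7; (5|7)=-1, (5|7)=-1; (−1)^{2·3·3}·(-1)^3·(-1)^2 = -1.
v=43: a=43^0·(≡8), b=43^2·(≡31) mod 43; (8|43)=-1, (31|43)=+1; (−1)^{0·2·21}·(-1)^2·(+1)^0 = +1.
v=31: a=31^-1·(≡27), b=31^-2·(≡29) mod 31; (27|31)=-1, (29|31)=-1; (−1)^{-1·-2·15}·(-1)^-2·(-1)^-1 = -1.
v=2: v_2(a)=16, v_2(b)=21; units ≡ 3, 3 (mod 8); ε·ε+αω+βω = 1·1+16·1+21·1 ≡ 0  ⇒  (a,b)_2 = +1.
v=∞: 362235 > 0 and -11914 < 0  ⇒  (a,b)_∞ = +1.
v=41: a=41^1·(≡10), b=41^2·(≡13) mod 41; (10|41)=+1, (13|41)=-1; (−1)^{1·2·20}·(+1)^2·(-1)^1 = -1.
v=3: a=3^-5·(≡1), b=3^-6·(≡2) mod 3; (1|3)=+1, (2|3)=-1; (−1)^{-5·-6·1}·(+1)^-6·(-1)^-5 = -1.
|Ram(362235, -11914)| = 6, even; anisotropic at {3, 7, 19, 31, 37, 41}.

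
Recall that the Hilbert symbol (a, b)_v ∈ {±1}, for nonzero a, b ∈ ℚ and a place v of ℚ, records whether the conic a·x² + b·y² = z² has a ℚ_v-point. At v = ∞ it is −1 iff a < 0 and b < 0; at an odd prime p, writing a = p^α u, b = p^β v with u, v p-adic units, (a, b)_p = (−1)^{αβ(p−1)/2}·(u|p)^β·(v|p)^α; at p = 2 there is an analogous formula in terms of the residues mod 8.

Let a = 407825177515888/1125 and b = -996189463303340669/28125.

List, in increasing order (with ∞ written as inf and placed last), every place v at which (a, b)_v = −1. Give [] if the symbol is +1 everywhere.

[2, 5]

Mod squares: a ≡ 83435, b ≡ -26949505. Check v ∈ {∞, 2, 3, 5, 11, 17, 19, 37, 41}.
v=37: a=37^1·(≡13), b=37^1·(≡31) mod 37; (13|37)=-1, (31|37)=-1; (−1)^{1·1·18}·(-1)^1·(-1)^1 = +1.
v=11: a=11^5·(≡10), b=11^7·(≡1) mod 11; (10|11)=-1, (1|11)=+1; (−1)^{5·7·5}·(-1)^7·(+1)^5 = +1.
v=41: a=41^1·(≡34), b=41^1·(≡34) mod 41; (34|41)=-1, (34|41)=-1; (−1)^{1·1·20}·(-1)^1·(-1)^1 = +1.
v=17: a=17^2·(≡9), b=17^3·(≡13) mod 17; (9|17)=+1, (13|17)=+1; (−1)^{2·3·8}·(+1)^3·(+1)^2 = +1.
v=5: a=5^-3·(≡2), b=5^-5·(≡4) mod 5; (2|5)=-1, (4|5)=+1; (−1)^{-3·-5·2}·(-1)^-5·(+1)^-3 = -1.
v=2: v_2(a)=4, v_2(b)=0; units ≡ 3, 7 (mod 8); ε·ε+αω+βω = 1·1+4·0+0·1 ≡ 1  ⇒  (a,b)_2 = -1.
v=19: a=19^2·(≡6), b=19^3·(≡8) mod 19; (6|19)=+1, (8|19)=-1; (−1)^{2·3·9}·(+1)^3·(-1)^2 = +1.
v=3: a=3^-2·(≡2), b=3^-2·(≡2) mod 3; (2|3)=-1, (2|3)=-1; (−1)^{-2·-2·1}·(-1)^-2·(-1)^-2 = +1.
v=∞: 83435 > 0 and -26949505 < 0  ⇒  (a,b)_∞ = +1.
|Ram(83435, -26949505)| = 2, even; anisotropic at {2, 5}.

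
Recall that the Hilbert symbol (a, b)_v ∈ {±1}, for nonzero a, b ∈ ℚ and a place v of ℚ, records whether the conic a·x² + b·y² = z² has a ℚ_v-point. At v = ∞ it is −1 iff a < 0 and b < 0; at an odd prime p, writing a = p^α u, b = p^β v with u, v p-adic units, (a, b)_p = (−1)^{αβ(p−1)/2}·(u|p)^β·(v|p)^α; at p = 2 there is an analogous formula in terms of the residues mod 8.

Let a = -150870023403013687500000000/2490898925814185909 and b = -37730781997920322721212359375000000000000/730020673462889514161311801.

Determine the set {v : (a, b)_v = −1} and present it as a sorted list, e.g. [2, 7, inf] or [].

(a, b) ≡ (-108199, -31) mod (ℚ^×)²; places V = {2, 3, 5, 7, 11, 13, 17, 29, 31, 41, ∞}.
(a,b)_11: α=-4, u≡8; β=-6, v≡8 (mod 11); (8|11)=-1, (8|11)=-1; sign (−1)^0·-1^-6·-1^-4 = +1.
(a,b)_3: α=6, u≡2; β=8, v≡2 (mod 3); (2|3)=-1, (2|3)=-1; sign (−1)^0·-1^8·-1^6 = +1.
(a,b)_31: α=6, u≡3; β=9, v≡29 (mod 31); (3|31)=-1, (29|31)=-1; sign (−1)^0·-1^9·-1^6 = -1.
(a,b)_29: α=-3, u≡12; β=-4, v≡8 (mod 29); (12|29)=-1, (8|29)=-1; sign (−1)^0·-1^-4·-1^-3 = -1.
(a,b)_2: α=8, β=12; u≡1, v≡1 (mod 8); ε(u)ε(v)=0·0, αω(v)=8·0, βω(u)=12·0; sum ≡ 0  ⇒  +1.
(a,b)_5: α=12, u≡4; β=18, v≡4 (mod 5); (4|5)=+1, (4|5)=+1; sign (−1)^0·+1^18·+1^12 = +1.
(a,b)_17: α=-8, u≡11; β=-12, v≡14 (mod 17); (11|17)=-1, (14|17)=-1; sign (−1)^0·-1^-12·-1^-8 = +1.
(a,b)_13: α=1, u≡1; β=2, v≡11 (mod 13); (1|13)=+1, (11|13)=-1; sign (−1)^0·+1^2·-1^1 = -1.
(a,b)_7: α=1, u≡3; β=2, v≡2 (mod 7); (3|7)=-1, (2|7)=+1; sign (−1)^0·-1^2·+1^1 = +1.
(a,b)_41: α=1, u≡11; β=2, v≡8 (mod 41); (11|41)=-1, (8|41)=+1; sign (−1)^0·-1^2·+1^1 = +1.
(a,b)_∞: sgn(-108199)=−, sgn(-31)=−, so -1.
|Ram(-108199, -31)| = 4, even; anisotropic at {13, 29, 31, ∞}.

[13, 29, 31, inf]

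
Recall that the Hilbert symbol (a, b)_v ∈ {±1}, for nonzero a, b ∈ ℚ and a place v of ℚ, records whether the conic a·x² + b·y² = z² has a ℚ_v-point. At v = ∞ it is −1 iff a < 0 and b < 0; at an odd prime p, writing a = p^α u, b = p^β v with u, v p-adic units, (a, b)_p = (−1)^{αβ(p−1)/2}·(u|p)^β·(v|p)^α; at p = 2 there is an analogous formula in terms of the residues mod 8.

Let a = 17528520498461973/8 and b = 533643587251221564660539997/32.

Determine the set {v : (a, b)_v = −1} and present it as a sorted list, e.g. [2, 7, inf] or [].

[7, 19, 23, 37]

Mod squares: a ≡ 874, b ≡ 127946. Check v ∈ {∞, 2, 3, 7, 11, 13, 19, 23, 37}.
v=19: a=19^3·(≡14), b=19^5·(≡13) mod 19; (14|19)=-1, (13|19)=-1; (−1)^{3·5·9}·(-1)^5·(-1)^3 = -1.
v=3: a=3^4·(≡1), b=3^6·(≡2) mod 3; (1|3)=+1, (2|3)=-1; (−1)^{4·6·1}·(+1)^6·(-1)^4 = +1.
v=23: a=23^1·(≡11), b=23^2·(≡17) mod 23; (11|23)=-1, (17|23)=-1; (−1)^{1·2·11}·(-1)^2·(-1)^1 = -1.
v=37: a=37^2·(≡17), b=37^3·(≡24) mod 37; (17|37)=-1, (24|37)=-1; (−1)^{2·3·18}·(-1)^3·(-1)^2 = -1.
v=13: a=13^2·(≡3), b=13^3·(≡4) mod 13; (3|13)=+1, (4|13)=+1; (−1)^{2·3·6}·(+1)^3·(+1)^2 = +1.
v=∞: 874 > 0 and 127946 > 0  ⇒  (a,b)_∞ = +1.
v=11: a=11^2·(≡3), b=11^4·(≡3) mod 11; (3|11)=+1, (3|11)=+1; (−1)^{2·4·5}·(+1)^4·(+1)^2 = +1.
v=2: v_2(a)=-3, v_2(b)=-5; units ≡ 5, 5 (mod 8); ε·ε+αω+βω = 0·0+-3·1+-5·1 ≡ 0  ⇒  (a,b)_2 = +1.
v=7: a=7^2·(≡6), b=7^3·(≡2) mod 7; (6|7)=-1, (2|7)=+1; (−1)^{2·3·3}·(-1)^3·(+1)^2 = -1.
(874, 127946 / ℚ) ramifies at {7, 19, 23, 37}: a division algebra.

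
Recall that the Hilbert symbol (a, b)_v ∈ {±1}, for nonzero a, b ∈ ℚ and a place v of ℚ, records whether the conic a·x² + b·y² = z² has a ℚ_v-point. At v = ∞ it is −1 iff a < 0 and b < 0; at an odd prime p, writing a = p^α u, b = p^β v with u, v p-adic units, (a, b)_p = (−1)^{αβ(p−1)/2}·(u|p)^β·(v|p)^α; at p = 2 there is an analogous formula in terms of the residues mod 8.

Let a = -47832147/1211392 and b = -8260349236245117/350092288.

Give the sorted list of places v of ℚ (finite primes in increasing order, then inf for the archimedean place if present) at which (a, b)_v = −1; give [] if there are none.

Mod squares: a ≡ -21, b ≡ -1771. Check v ∈ {∞, 2, 3, 7, 11, 13, 17, 23, 53}.
v=53: a=53^0·(≡39), b=53^2·(≡5) mod 53; (39|53)=-1, (5|53)=-1; (−1)^{0·2·26}·(-1)^2·(-1)^0 = +1.
v=23: a=23^0·(≡2), b=23^1·(≡20) mod 23; (2|23)=+1, (20|23)=-1; (−1)^{0·1·11}·(+1)^1·(-1)^0 = +1.
v=17: a=17^0·(≡15), b=17^-2·(≡12) mod 17; (15|17)=+1, (12|17)=-1; (−1)^{0·-2·8}·(+1)^-2·(-1)^0 = +1.
v=7: a=7^-1·(≡4), b=7^-1·(≡6) mod 7; (4|7)=+1, (6|7)=-1; (−1)^{-1·-1·3}·(+1)^-1·(-1)^-1 = +1.
v=11: a=11^6·(≡1), b=11^7·(≡5) mod 11; (1|11)=+1, (5|11)=+1; (−1)^{6·7·5}·(+1)^7·(+1)^6 = +1.
v=13: a=13^-2·(≡8), b=13^-2·(≡1) mod 13; (8|13)=-1, (1|13)=+1; (−1)^{-2·-2·6}·(-1)^-2·(+1)^-2 = +1.
v=2: v_2(a)=-10, v_2(b)=-10; units ≡ 3, 5 (mod 8); ε·ε+αω+βω = 1·0+-10·1+-10·1 ≡ 0  ⇒  (a,b)_2 = +1.
v=∞: -21 < 0 and -1771 < 0  ⇒  (a,b)_∞ = -1.
v=3: a=3^3·(≡2), b=3^8·(≡2) mod 3; (2|3)=-1, (2|3)=-1; (−1)^{3·8·1}·(-1)^8·(-1)^3 = -1.
|Ram(-21, -1771)| = 2, even; anisotropic at {3, ∞}.

[3, inf]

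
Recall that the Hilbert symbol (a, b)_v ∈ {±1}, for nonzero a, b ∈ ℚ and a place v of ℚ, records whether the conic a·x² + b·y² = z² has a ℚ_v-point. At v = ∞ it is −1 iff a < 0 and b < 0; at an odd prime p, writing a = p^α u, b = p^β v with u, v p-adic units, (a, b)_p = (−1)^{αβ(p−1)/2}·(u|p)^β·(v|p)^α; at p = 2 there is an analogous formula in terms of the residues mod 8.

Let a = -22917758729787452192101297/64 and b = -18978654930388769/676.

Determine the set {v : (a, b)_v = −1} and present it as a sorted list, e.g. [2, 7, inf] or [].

[2, 7, 17, inf]

Mod squares: a ≡ -6524617, b ≡ -2849. Check v ∈ {∞, 2, 7, 11, 13, 17, 23, 37, 41}.
v=37: a=37^1·(≡11), b=37^1·(≡36) mod 37; (11|37)=+1, (36|37)=+1; (−1)^{1·1·18}·(+1)^1·(+1)^1 = +1.
v=17: a=17^5·(≡2), b=17^2·(≡6) mod 17; (2|17)=+1, (6|17)=-1; (−1)^{5·2·8}·(+1)^2·(-1)^5 = -1.
v=2: v_2(a)=-6, v_2(b)=-2; units ≡ 7, 7 (mod 8); ε·ε+αω+βω = 1·1+-6·0+-2·0 ≡ 1  ⇒  (a,b)_2 = -1.
v=∞: -6524617 < 0 and -2849 < 0  ⇒  (a,b)_∞ = -1.
v=23: a=23^7·(≡6), b=23^4·(≡3) mod 23; (6|23)=+1, (3|23)=+1; (−1)^{7·4·11}·(+1)^4·(+1)^7 = +1.
v=7: a=7^0·(≡3), b=7^3·(≡6) mod 7; (3|7)=-1, (6|7)=-1; (−1)^{0·3·3}·(-1)^3·(-1)^0 = -1.
v=13: a=13^2·(≡2), b=13^-2·(≡2) mod 13; (2|13)=-1, (2|13)=-1; (−1)^{2·-2·6}·(-1)^-2·(-1)^2 = +1.
v=11: a=11^1·(≡7), b=11^1·(≡3) mod 11; (7|11)=-1, (3|11)=+1; (−1)^{1·1·5}·(-1)^1·(+1)^1 = +1.
v=41: a=41^3·(≡33), b=41^2·(≡31) mod 41; (33|41)=+1, (31|41)=+1; (−1)^{3·2·20}·(+1)^2·(+1)^3 = +1.
(-6524617, -2849 / ℚ) ramifies at {2, 7, 17, ∞}: a division algebra.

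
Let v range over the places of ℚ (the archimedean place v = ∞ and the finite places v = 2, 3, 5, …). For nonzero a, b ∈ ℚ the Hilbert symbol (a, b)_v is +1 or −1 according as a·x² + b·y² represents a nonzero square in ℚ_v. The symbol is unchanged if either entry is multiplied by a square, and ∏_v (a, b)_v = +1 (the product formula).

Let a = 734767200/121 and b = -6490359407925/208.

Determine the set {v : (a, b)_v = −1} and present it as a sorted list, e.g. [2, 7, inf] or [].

Mod squares: a ≡ 22678, b ≡ -15249. Check v ∈ {∞, 2, 3, 5, 11, 13, 17, 19, 23, 29}.
v=11: a=11^-2·(≡2), b=11^0·(≡8) mod 11; (2|11)=-1, (8|11)=-1; (−1)^{-2·0·5}·(-1)^0·(-1)^-2 = +1.
v=2: v_2(a)=5, v_2(b)=-4; units ≡ 3, 7 (mod 8); ε·ε+αω+βω = 1·1+5·0+-4·1 ≡ 1  ⇒  (a,b)_2 = -1.
v=23: a=23^1·(≡15), b=23^1·(≡1) mod 23; (15|23)=-1, (1|23)=+1; (−1)^{1·1·11}·(-1)^1·(+1)^1 = +1.
v=17: a=17^1·(≡9), b=17^1·(≡9) mod 17; (9|17)=+1, (9|17)=+1; (−1)^{1·1·8}·(+1)^1·(+1)^1 = +1.
v=19: a=19^0·(≡16), b=19^2·(≡14) mod 19; (16|19)=+1, (14|19)=-1; (−1)^{0·2·9}·(+1)^2·(-1)^0 = +1.
v=13: a=13^0·(≡6), b=13^-1·(≡12) mod 13; (6|13)=-1, (12|13)=+1; (−1)^{0·-1·6}·(-1)^-1·(+1)^0 = -1.
v=∞: 22678 > 0 and -15249 < 0  ⇒  (a,b)_∞ = +1.
v=3: a=3^4·(≡1), b=3^7·(≡2) mod 3; (1|3)=+1, (2|3)=-1; (−1)^{4·7·1}·(+1)^7·(-1)^4 = +1.
v=29: a=29^1·(≡16), b=29^2·(≡13) mod 29; (16|29)=+1, (13|29)=+1; (−1)^{1·2·14}·(+1)^2·(+1)^1 = +1.
v=5: a=5^2·(≡3), b=5^2·(≡1) mod 5; (3|5)=-1, (1|5)=+1; (−1)^{2·2·2}·(-1)^2·(+1)^2 = +1.
(22678, -15249 / ℚ) ramifies at {2, 13}: a division algebra.

[2, 13]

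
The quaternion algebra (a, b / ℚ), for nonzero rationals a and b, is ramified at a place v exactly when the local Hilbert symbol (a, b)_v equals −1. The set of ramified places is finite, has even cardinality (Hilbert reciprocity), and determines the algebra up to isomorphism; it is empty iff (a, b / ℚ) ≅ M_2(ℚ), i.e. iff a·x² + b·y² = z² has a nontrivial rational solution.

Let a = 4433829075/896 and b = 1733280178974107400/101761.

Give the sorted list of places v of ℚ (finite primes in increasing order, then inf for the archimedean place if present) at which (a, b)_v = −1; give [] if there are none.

(a, b) ≡ (4522, 58786) mod (ℚ^×)²; places V = {2, 3, 5, 7, 11, 13, 17, 19, 29, ∞}.
(a,b)_5: α=2, u≡3; β=2, v≡1 (mod 5); (3|5)=-1, (1|5)=+1; sign (−1)^0·-1^2·+1^2 = +1.
(a,b)_∞: sgn(4522)=+, sgn(58786)=+, so +1.
(a,b)_13: α=2, u≡2; β=5, v≡11 (mod 13); (2|13)=-1, (11|13)=-1; sign (−1)^0·-1^5·-1^2 = -1.
(a,b)_11: α=0, u≡1; β=-2, v≡2 (mod 11); (1|11)=+1, (2|11)=-1; sign (−1)^0·+1^-2·-1^0 = +1.
(a,b)_2: α=-7, β=3; u≡5, v≡1 (mod 8); ε(u)ε(v)=0·0, αω(v)=-7·0, βω(u)=3·1; sum ≡ 1  ⇒  -1.
(a,b)_17: α=1, u≡3; β=3, v≡5 (mod 17); (3|17)=-1, (5|17)=-1; sign (−1)^0·-1^3·-1^1 = +1.
(a,b)_7: α=-1, u≡2; β=3, v≡3 (mod 7); (2|7)=+1, (3|7)=-1; sign (−1)^1·+1^3·-1^-1 = +1.
(a,b)_3: α=2, u≡1; β=6, v≡1 (mod 3); (1|3)=+1, (1|3)=+1; sign (−1)^0·+1^6·+1^2 = +1.
(a,b)_19: α=3, u≡15; β=1, v≡4 (mod 19); (15|19)=-1, (4|19)=+1; sign (−1)^1·-1^1·+1^3 = +1.
(a,b)_29: α=0, u≡12; β=-2, v≡2 (mod 29); (12|29)=-1, (2|29)=-1; sign (−1)^0·-1^-2·-1^0 = +1.
(4522, 58786 / ℚ) ramifies at {2, 13}: a division algebra.

[2, 13]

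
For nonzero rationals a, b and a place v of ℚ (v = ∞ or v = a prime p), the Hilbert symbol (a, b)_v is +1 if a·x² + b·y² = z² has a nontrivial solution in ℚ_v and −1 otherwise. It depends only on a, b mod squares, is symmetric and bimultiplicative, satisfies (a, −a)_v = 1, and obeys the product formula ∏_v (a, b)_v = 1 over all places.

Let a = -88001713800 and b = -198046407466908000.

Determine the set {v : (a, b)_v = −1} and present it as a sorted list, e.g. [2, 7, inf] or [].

Mod squares: a ≡ -2002, b ≡ -6630. Check v ∈ {∞, 2, 3, 5, 7, 11, 13, 17}.
v=5: a=5^2·(≡3), b=5^3·(≡1) mod 5; (3|5)=-1, (1|5)=+1; (−1)^{2·3·2}·(-1)^3·(+1)^2 = -1.
v=∞: -2002 < 0 and -6630 < 0  ⇒  (a,b)_∞ = -1.
v=2: v_2(a)=3, v_2(b)=5; units ≡ 7, 5 (mod 8); ε·ε+αω+βω = 1·0+3·1+5·0 ≡ 1  ⇒  (a,b)_2 = -1.
v=7: a=7^1·(≡1), b=7^4·(≡3) mod 7; (1|7)=+1, (3|7)=-1; (−1)^{1·4·3}·(+1)^4·(-1)^1 = -1.
v=17: a=17^2·(≡4), b=17^1·(≡2) mod 17; (4|17)=+1, (2|17)=+1; (−1)^{2·1·8}·(+1)^1·(+1)^2 = +1.
v=13: a=13^3·(≡5), b=13^5·(≡4) mod 13; (5|13)=-1, (4|13)=+1; (−1)^{3·5·6}·(-1)^5·(+1)^3 = -1.
v=11: a=11^1·(≡1), b=11^2·(≡3) mod 11; (1|11)=+1, (3|11)=+1; (−1)^{1·2·5}·(+1)^2·(+1)^1 = +1.
v=3: a=3^2·(≡2), b=3^3·(≡1) mod 3; (2|3)=-1, (1|3)=+1; (−1)^{2·3·1}·(-1)^3·(+1)^2 = -1.
|Ram(-2002, -6630)| = 6, even; anisotropic at {2, 3, 5, 7, 13, ∞}.

[2, 3, 5, 7, 13, inf]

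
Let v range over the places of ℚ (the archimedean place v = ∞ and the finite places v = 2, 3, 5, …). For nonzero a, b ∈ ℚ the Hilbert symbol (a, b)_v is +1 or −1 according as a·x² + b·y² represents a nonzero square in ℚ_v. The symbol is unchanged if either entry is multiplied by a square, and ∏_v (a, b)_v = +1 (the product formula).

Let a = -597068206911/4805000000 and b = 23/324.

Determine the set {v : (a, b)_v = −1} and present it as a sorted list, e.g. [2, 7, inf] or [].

[5, 23]

(a, b) ≡ (-1595, 23) mod (ℚ^×)²; places V = {2, 3, 5, 11, 19, 23, 29, 31, ∞}.
(a,b)_31: α=-2, u≡6; β=0, v≡26 (mod 31); (6|31)=-1, (26|31)=-1; sign (−1)^0·-1^0·-1^-2 = +1.
(a,b)_23: α=2, u≡11; β=1, v≡12 (mod 23); (11|23)=-1, (12|23)=+1; sign (−1)^0·-1^1·+1^2 = -1.
(a,b)_11: α=3, u≡5; β=0, v≡9 (mod 11); (5|11)=+1, (9|11)=+1; sign (−1)^0·+1^0·+1^3 = +1.
(a,b)_5: α=-7, u≡1; β=0, v≡2 (mod 5); (1|5)=+1, (2|5)=-1; sign (−1)^0·+1^0·-1^-7 = -1.
(a,b)_2: α=-6, β=-2; u≡5, v≡7 (mod 8); ε(u)ε(v)=0·1, αω(v)=-6·0, βω(u)=-2·1; sum ≡ 0  ⇒  +1.
(a,b)_19: α=2, u≡7; β=0, v≡4 (mod 19); (7|19)=+1, (4|19)=+1; sign (−1)^0·+1^0·+1^2 = +1.
(a,b)_29: α=1, u≡3; β=0, v≡22 (mod 29); (3|29)=-1, (22|29)=+1; sign (−1)^0·-1^0·+1^1 = +1.
(a,b)_3: α=4, u≡1; β=-4, v≡2 (mod 3); (1|3)=+1, (2|3)=-1; sign (−1)^0·+1^-4·-1^4 = +1.
(a,b)_∞: sgn(-1595)=−, sgn(23)=+, so +1.
(-1595, 23 / ℚ) ramifies at {5, 23}: a division algebra.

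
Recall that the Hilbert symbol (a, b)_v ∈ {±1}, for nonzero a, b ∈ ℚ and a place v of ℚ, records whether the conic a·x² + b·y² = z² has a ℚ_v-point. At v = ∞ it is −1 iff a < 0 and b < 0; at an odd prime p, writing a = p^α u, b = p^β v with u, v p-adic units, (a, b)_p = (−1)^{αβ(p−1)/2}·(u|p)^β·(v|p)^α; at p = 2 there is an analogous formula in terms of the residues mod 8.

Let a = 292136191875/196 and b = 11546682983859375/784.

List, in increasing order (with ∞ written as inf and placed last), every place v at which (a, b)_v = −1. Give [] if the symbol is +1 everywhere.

(a, b) ≡ (187, 1023) mod (ℚ^×)²; places V = {2, 3, 5, 7, 11, 17, 31, ∞}.
(a,b)_∞: sgn(187)=+, sgn(1023)=+, so +1.
(a,b)_11: α=1, u≡10; β=1, v≡5 (mod 11); (10|11)=-1, (5|11)=+1; sign (−1)^1·-1^1·+1^1 = +1.
(a,b)_3: α=2, u≡1; β=3, v≡2 (mod 3); (1|3)=+1, (2|3)=-1; sign (−1)^0·+1^3·-1^2 = +1.
(a,b)_31: α=2, u≡14; β=3, v≡14 (mod 31); (14|31)=+1, (14|31)=+1; sign (−1)^0·+1^3·+1^2 = +1.
(a,b)_17: α=3, u≡12; β=4, v≡5 (mod 17); (12|17)=-1, (5|17)=-1; sign (−1)^0·-1^4·-1^3 = -1.
(a,b)_5: α=4, u≡2; β=6, v≡3 (mod 5); (2|5)=-1, (3|5)=-1; sign (−1)^0·-1^6·-1^4 = +1.
(a,b)_2: α=-2, β=-4; u≡3, v≡7 (mod 8); ε(u)ε(v)=1·1, αω(v)=-2·0, βω(u)=-4·1; sum ≡ 1  ⇒  -1.
(a,b)_7: α=-2, u≡6; β=-2, v≡1 (mod 7); (6|7)=-1, (1|7)=+1; sign (−1)^0·-1^-2·+1^-2 = +1.
|Ram(187, 1023)| = 2, even; anisotropic at {2, 17}.

[2, 17]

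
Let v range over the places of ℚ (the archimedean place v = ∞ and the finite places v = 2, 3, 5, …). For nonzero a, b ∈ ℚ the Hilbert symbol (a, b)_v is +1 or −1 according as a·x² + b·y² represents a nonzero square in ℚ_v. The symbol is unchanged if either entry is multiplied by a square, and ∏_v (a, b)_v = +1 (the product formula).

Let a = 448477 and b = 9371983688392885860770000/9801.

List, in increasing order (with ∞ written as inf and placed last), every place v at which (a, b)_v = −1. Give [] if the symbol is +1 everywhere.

[17, 23, 31, 41]

(a, b) ≡ (448477, 18387557) mod (ℚ^×)²; places V = {2, 3, 5, 11, 17, 19, 23, 31, 37, 41, ∞}.
(a,b)_31: α=1, u≡21; β=5, v≡26 (mod 31); (21|31)=-1, (26|31)=-1; sign (−1)^1·-1^5·-1^1 = -1.
(a,b)_11: α=0, u≡7; β=-2, v≡9 (mod 11); (7|11)=-1, (9|11)=+1; sign (−1)^0·-1^-2·+1^0 = +1.
(a,b)_23: α=1, u≡18; β=3, v≡1 (mod 23); (18|23)=+1, (1|23)=+1; sign (−1)^1·+1^3·+1^1 = -1.
(a,b)_37: α=1, u≡22; β=1, v≡17 (mod 37); (22|37)=-1, (17|37)=-1; sign (−1)^0·-1^1·-1^1 = +1.
(a,b)_41: α=0, u≡19; β=1, v≡11 (mod 41); (19|41)=-1, (11|41)=-1; sign (−1)^0·-1^1·-1^0 = -1.
(a,b)_2: α=0, β=4; u≡5, v≡5 (mod 8); ε(u)ε(v)=0·0, αω(v)=0·1, βω(u)=4·1; sum ≡ 0  ⇒  +1.
(a,b)_∞: sgn(448477)=+, sgn(18387557)=+, so +1.
(a,b)_5: α=0, u≡2; β=4, v≡2 (mod 5); (2|5)=-1, (2|5)=-1; sign (−1)^0·-1^4·-1^0 = +1.
(a,b)_3: α=0, u≡1; β=-4, v≡2 (mod 3); (1|3)=+1, (2|3)=-1; sign (−1)^0·+1^-4·-1^0 = +1.
(a,b)_17: α=1, u≡14; β=3, v≡4 (mod 17); (14|17)=-1, (4|17)=+1; sign (−1)^0·-1^3·+1^1 = -1.
(a,b)_19: α=0, u≡1; β=2, v≡10 (mod 19); (1|19)=+1, (10|19)=-1; sign (−1)^0·+1^2·-1^0 = +1.
|Ram(448477, 18387557)| = 4, even; anisotropic at {17, 23, 31, 41}.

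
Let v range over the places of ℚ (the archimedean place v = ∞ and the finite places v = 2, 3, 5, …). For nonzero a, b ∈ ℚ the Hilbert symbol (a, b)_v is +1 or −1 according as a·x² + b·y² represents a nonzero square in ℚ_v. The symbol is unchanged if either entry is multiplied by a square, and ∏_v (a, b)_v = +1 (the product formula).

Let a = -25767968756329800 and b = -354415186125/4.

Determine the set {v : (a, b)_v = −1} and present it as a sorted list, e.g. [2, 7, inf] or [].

Mod squares: a ≡ -9282, b ≡ -5005. Check v ∈ {∞, 2, 3, 5, 7, 11, 13, 17}.
v=5: a=5^2·(≡3), b=5^3·(≡4) mod 5; (3|5)=-1, (4|5)=+1; (−1)^{2·3·2}·(-1)^3·(+1)^2 = -1.
v=17: a=17^3·(≡1), b=17^2·(≡10) mod 17; (1|17)=+1, (10|17)=-1; (−1)^{3·2·8}·(+1)^2·(-1)^3 = -1.
v=13: a=13^1·(≡1), b=13^1·(≡7) mod 13; (1|13)=+1, (7|13)=-1; (−1)^{1·1·6}·(+1)^1·(-1)^1 = -1.
v=3: a=3^9·(≡2), b=3^4·(≡2) mod 3; (2|3)=-1, (2|3)=-1; (−1)^{9·4·1}·(-1)^4·(-1)^9 = -1.
v=2: v_2(a)=3, v_2(b)=-2; units ≡ 7, 3 (mod 8); ε·ε+αω+βω = 1·1+3·1+-2·0 ≡ 0  ⇒  (a,b)_2 = +1.
v=11: a=11^4·(≡8), b=11^3·(≡8) mod 11; (8|11)=-1, (8|11)=-1; (−1)^{4·3·5}·(-1)^3·(-1)^4 = -1.
v=7: a=7^1·(≡2), b=7^1·(≡5) mod 7; (2|7)=+1, (5|7)=-1; (−1)^{1·1·3}·(+1)^1·(-1)^1 = +1.
v=∞: -9282 < 0 and -5005 < 0  ⇒  (a,b)_∞ = -1.
Ram(-9282, -5005) = {3, 5, 11, 13, 17, ∞}; no ℚ_3-point on the conic.

[3, 5, 11, 13, 17, inf]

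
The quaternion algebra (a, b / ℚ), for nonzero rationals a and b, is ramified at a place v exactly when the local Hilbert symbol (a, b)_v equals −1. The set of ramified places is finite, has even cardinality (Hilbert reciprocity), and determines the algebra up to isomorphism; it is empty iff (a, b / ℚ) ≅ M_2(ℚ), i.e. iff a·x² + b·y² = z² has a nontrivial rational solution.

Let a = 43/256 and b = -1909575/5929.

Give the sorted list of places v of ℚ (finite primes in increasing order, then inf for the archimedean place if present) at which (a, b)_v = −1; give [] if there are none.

(a, b) ≡ (43, -943) mod (ℚ^×)²; places V = {2, 3, 5, 7, 11, 23, 41, 43, ∞}.
(a,b)_7: α=0, u≡2; β=-2, v≡2 (mod 7); (2|7)=+1, (2|7)=+1; sign (−1)^0·+1^-2·+1^0 = +1.
(a,b)_5: α=0, u≡3; β=2, v≡3 (mod 5); (3|5)=-1, (3|5)=-1; sign (−1)^0·-1^2·-1^0 = +1.
(a,b)_41: α=0, u≡33; β=1, v≡23 (mod 41); (33|41)=+1, (23|41)=+1; sign (−1)^0·+1^1·+1^0 = +1.
(a,b)_23: α=0, u≡22; β=1, v≡22 (mod 23); (22|23)=-1, (22|23)=-1; sign (−1)^0·-1^1·-1^0 = -1.
(a,b)_∞: sgn(43)=+, sgn(-943)=−, so +1.
(a,b)_11: α=0, u≡7; β=-2, v≡5 (mod 11); (7|11)=-1, (5|11)=+1; sign (−1)^0·-1^-2·+1^0 = +1.
(a,b)_3: α=0, u≡1; β=4, v≡2 (mod 3); (1|3)=+1, (2|3)=-1; sign (−1)^0·+1^4·-1^0 = +1.
(a,b)_2: α=-8, β=0; u≡3, v≡1 (mod 8); ε(u)ε(v)=1·0, αω(v)=-8·0, βω(u)=0·1; sum ≡ 0  ⇒  +1.
(a,b)_43: α=1, u≡21; β=0, v≡32 (mod 43); (21|43)=+1, (32|43)=-1; sign (−1)^0·+1^0·-1^1 = -1.
Ram(43, -943) = {23, 43}; no ℚ_23-point on the conic.

[23, 43]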